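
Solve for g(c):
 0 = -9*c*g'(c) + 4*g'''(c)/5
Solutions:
 g(c) = C1 + Integral(C2*airyai(90^(1/3)*c/2) + C3*airybi(90^(1/3)*c/2), c)


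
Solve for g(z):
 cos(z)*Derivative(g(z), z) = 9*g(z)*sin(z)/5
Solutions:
 g(z) = C1/cos(z)^(9/5)


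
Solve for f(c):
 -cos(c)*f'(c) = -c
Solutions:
 f(c) = C1 + Integral(c/cos(c), c)


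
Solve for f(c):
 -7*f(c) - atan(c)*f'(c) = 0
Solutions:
 f(c) = C1*exp(-7*Integral(1/atan(c), c))


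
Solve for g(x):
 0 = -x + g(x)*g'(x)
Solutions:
 g(x) = -sqrt(C1 + x^2)
 g(x) = sqrt(C1 + x^2)


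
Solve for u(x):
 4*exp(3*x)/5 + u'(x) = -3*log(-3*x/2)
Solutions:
 u(x) = C1 - 3*x*log(-x) + 3*x*(-log(3) + log(2) + 1) - 4*exp(3*x)/15


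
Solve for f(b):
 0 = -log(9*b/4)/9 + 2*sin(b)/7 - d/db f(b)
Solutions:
 f(b) = C1 - b*log(b)/9 - 2*b*log(3)/9 + b/9 + 2*b*log(2)/9 - 2*cos(b)/7


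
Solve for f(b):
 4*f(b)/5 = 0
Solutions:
 f(b) = 0


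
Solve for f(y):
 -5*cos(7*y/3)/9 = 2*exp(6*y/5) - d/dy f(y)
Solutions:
 f(y) = C1 + 5*exp(6*y/5)/3 + 5*sin(7*y/3)/21


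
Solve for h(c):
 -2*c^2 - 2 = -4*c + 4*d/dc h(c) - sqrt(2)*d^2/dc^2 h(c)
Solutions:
 h(c) = C1 + C2*exp(2*sqrt(2)*c) - c^3/6 - sqrt(2)*c^2/8 + c^2/2 - 5*c/8 + sqrt(2)*c/4


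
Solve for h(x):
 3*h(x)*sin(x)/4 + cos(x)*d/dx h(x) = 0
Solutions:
 h(x) = C1*cos(x)^(3/4)


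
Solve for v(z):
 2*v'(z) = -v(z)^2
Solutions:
 v(z) = 2/(C1 + z)


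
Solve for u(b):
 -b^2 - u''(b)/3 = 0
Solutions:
 u(b) = C1 + C2*b - b^4/4


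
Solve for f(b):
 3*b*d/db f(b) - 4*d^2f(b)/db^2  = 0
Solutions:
 f(b) = C1 + C2*erfi(sqrt(6)*b/4)


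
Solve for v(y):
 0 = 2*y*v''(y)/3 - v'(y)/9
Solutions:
 v(y) = C1 + C2*y^(7/6)


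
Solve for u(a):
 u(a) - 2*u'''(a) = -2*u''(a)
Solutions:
 u(a) = C1*exp(a*(-2^(1/3)*(3*sqrt(105) + 31)^(1/3) - 2*2^(2/3)/(3*sqrt(105) + 31)^(1/3) + 4)/12)*sin(2^(1/3)*sqrt(3)*a*(-(3*sqrt(105) + 31)^(1/3) + 2*2^(1/3)/(3*sqrt(105) + 31)^(1/3))/12) + C2*exp(a*(-2^(1/3)*(3*sqrt(105) + 31)^(1/3) - 2*2^(2/3)/(3*sqrt(105) + 31)^(1/3) + 4)/12)*cos(2^(1/3)*sqrt(3)*a*(-(3*sqrt(105) + 31)^(1/3) + 2*2^(1/3)/(3*sqrt(105) + 31)^(1/3))/12) + C3*exp(a*(2*2^(2/3)/(3*sqrt(105) + 31)^(1/3) + 2 + 2^(1/3)*(3*sqrt(105) + 31)^(1/3))/6)


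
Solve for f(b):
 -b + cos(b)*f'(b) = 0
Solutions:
 f(b) = C1 + Integral(b/cos(b), b)


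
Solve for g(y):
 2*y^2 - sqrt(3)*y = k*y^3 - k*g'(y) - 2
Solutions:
 g(y) = C1 + y^4/4 - 2*y^3/(3*k) + sqrt(3)*y^2/(2*k) - 2*y/k


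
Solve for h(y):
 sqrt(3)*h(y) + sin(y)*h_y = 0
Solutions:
 h(y) = C1*(cos(y) + 1)^(sqrt(3)/2)/(cos(y) - 1)^(sqrt(3)/2)


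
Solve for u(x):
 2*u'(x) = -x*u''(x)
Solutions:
 u(x) = C1 + C2/x


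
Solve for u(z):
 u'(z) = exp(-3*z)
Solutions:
 u(z) = C1 - exp(-3*z)/3


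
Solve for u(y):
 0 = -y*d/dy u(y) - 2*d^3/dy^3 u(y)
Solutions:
 u(y) = C1 + Integral(C2*airyai(-2^(2/3)*y/2) + C3*airybi(-2^(2/3)*y/2), y)


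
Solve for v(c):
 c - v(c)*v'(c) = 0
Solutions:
 v(c) = -sqrt(C1 + c^2)
 v(c) = sqrt(C1 + c^2)


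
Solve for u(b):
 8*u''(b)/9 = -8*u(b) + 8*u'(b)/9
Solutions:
 u(b) = (C1*sin(sqrt(35)*b/2) + C2*cos(sqrt(35)*b/2))*exp(b/2)


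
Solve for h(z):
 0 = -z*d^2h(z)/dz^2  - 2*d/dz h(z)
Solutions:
 h(z) = C1 + C2/z


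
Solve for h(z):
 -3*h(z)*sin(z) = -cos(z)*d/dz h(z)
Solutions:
 h(z) = C1/cos(z)^3


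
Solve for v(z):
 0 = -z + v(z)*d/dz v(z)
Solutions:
 v(z) = -sqrt(C1 + z^2)
 v(z) = sqrt(C1 + z^2)


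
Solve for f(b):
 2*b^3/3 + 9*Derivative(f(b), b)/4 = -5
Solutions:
 f(b) = C1 - 2*b^4/27 - 20*b/9


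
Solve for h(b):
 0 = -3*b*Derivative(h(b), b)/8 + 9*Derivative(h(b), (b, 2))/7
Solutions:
 h(b) = C1 + C2*erfi(sqrt(21)*b/12)


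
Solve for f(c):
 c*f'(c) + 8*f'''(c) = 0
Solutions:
 f(c) = C1 + Integral(C2*airyai(-c/2) + C3*airybi(-c/2), c)


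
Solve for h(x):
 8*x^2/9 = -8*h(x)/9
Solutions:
 h(x) = -x^2


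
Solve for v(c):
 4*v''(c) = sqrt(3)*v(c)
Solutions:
 v(c) = C1*exp(-3^(1/4)*c/2) + C2*exp(3^(1/4)*c/2)


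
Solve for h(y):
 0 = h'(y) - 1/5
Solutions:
 h(y) = C1 + y/5


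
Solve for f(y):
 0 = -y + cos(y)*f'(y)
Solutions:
 f(y) = C1 + Integral(y/cos(y), y)


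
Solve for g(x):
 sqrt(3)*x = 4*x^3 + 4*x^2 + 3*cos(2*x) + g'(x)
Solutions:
 g(x) = C1 - x^4 - 4*x^3/3 + sqrt(3)*x^2/2 - 3*sin(2*x)/2


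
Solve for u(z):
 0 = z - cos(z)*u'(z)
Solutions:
 u(z) = C1 + Integral(z/cos(z), z)


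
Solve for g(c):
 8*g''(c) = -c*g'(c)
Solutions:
 g(c) = C1 + C2*erf(c/4)


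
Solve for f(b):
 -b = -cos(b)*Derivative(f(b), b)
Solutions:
 f(b) = C1 + Integral(b/cos(b), b)


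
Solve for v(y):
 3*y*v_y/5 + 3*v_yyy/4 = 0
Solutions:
 v(y) = C1 + Integral(C2*airyai(-10^(2/3)*y/5) + C3*airybi(-10^(2/3)*y/5), y)


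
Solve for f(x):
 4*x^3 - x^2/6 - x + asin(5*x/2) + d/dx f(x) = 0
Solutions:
 f(x) = C1 - x^4 + x^3/18 + x^2/2 - x*asin(5*x/2) - sqrt(4 - 25*x^2)/5


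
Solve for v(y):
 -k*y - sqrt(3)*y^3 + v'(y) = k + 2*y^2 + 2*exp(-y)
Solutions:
 v(y) = C1 + k*y^2/2 + k*y + sqrt(3)*y^4/4 + 2*y^3/3 - 2*exp(-y)


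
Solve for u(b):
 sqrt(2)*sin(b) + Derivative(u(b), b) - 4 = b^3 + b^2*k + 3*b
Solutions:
 u(b) = C1 + b^4/4 + b^3*k/3 + 3*b^2/2 + 4*b + sqrt(2)*cos(b)


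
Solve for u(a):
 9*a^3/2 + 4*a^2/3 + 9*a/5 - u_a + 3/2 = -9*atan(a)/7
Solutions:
 u(a) = C1 + 9*a^4/8 + 4*a^3/9 + 9*a^2/10 + 9*a*atan(a)/7 + 3*a/2 - 9*log(a^2 + 1)/14


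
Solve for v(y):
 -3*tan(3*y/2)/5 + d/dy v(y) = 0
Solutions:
 v(y) = C1 - 2*log(cos(3*y/2))/5


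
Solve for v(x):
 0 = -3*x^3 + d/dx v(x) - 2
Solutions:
 v(x) = C1 + 3*x^4/4 + 2*x


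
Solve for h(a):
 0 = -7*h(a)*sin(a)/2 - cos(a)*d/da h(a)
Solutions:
 h(a) = C1*cos(a)^(7/2)


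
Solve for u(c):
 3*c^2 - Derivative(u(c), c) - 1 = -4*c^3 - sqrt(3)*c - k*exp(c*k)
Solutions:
 u(c) = C1 + c^4 + c^3 + sqrt(3)*c^2/2 - c + exp(c*k)


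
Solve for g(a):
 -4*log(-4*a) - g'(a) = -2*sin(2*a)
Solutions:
 g(a) = C1 - 4*a*log(-a) - 8*a*log(2) + 4*a - cos(2*a)


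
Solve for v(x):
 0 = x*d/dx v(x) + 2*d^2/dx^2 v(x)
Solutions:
 v(x) = C1 + C2*erf(x/2)


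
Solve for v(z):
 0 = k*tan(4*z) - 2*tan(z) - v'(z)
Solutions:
 v(z) = C1 - k*log(cos(4*z))/4 + 2*log(cos(z))


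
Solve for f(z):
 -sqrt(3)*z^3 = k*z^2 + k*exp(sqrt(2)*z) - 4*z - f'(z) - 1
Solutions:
 f(z) = C1 + k*z^3/3 + sqrt(2)*k*exp(sqrt(2)*z)/2 + sqrt(3)*z^4/4 - 2*z^2 - z


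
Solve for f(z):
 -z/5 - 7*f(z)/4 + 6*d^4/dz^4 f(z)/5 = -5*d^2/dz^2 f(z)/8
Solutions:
 f(z) = C1*exp(-sqrt(6)*z*sqrt(-25 + sqrt(14065))/24) + C2*exp(sqrt(6)*z*sqrt(-25 + sqrt(14065))/24) + C3*sin(sqrt(6)*z*sqrt(25 + sqrt(14065))/24) + C4*cos(sqrt(6)*z*sqrt(25 + sqrt(14065))/24) - 4*z/35


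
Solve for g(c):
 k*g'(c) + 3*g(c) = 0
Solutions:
 g(c) = C1*exp(-3*c/k)


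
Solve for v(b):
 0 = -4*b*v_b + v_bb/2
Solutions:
 v(b) = C1 + C2*erfi(2*b)


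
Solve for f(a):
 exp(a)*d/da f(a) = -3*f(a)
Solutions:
 f(a) = C1*exp(3*exp(-a))


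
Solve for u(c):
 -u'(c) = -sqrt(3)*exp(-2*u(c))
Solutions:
 u(c) = log(-sqrt(C1 + 2*sqrt(3)*c))
 u(c) = log(C1 + 2*sqrt(3)*c)/2


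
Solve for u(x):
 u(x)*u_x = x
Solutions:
 u(x) = -sqrt(C1 + x^2)
 u(x) = sqrt(C1 + x^2)


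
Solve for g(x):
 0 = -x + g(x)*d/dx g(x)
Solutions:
 g(x) = -sqrt(C1 + x^2)
 g(x) = sqrt(C1 + x^2)


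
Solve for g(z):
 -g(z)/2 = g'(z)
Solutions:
 g(z) = C1*exp(-z/2)


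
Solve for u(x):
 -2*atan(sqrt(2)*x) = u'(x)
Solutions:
 u(x) = C1 - 2*x*atan(sqrt(2)*x) + sqrt(2)*log(2*x^2 + 1)/2


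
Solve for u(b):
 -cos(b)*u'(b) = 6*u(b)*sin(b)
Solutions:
 u(b) = C1*cos(b)^6


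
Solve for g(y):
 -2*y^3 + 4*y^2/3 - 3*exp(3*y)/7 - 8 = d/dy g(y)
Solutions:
 g(y) = C1 - y^4/2 + 4*y^3/9 - 8*y - exp(3*y)/7


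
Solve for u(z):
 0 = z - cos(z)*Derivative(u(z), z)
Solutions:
 u(z) = C1 + Integral(z/cos(z), z)


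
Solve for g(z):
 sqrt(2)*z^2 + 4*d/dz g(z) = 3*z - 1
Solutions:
 g(z) = C1 - sqrt(2)*z^3/12 + 3*z^2/8 - z/4


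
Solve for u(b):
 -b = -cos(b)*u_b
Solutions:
 u(b) = C1 + Integral(b/cos(b), b)


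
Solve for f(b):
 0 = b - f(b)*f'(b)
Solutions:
 f(b) = -sqrt(C1 + b^2)
 f(b) = sqrt(C1 + b^2)


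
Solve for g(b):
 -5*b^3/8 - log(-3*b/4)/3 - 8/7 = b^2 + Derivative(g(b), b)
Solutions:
 g(b) = C1 - 5*b^4/32 - b^3/3 - b*log(-b)/3 + b*(-log(3) - 17/21 + 2*log(6)/3)


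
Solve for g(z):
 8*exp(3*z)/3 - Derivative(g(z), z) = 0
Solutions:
 g(z) = C1 + 8*exp(3*z)/9


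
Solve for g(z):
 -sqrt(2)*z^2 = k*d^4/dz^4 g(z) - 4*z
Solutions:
 g(z) = C1 + C2*z + C3*z^2 + C4*z^3 - sqrt(2)*z^6/(360*k) + z^5/(30*k)


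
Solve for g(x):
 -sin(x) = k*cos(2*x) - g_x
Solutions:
 g(x) = C1 + k*sin(2*x)/2 - cos(x)


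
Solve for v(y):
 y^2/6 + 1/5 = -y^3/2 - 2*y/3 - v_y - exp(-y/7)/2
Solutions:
 v(y) = C1 - y^4/8 - y^3/18 - y^2/3 - y/5 + 7*exp(-y/7)/2


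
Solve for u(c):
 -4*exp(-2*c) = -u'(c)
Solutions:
 u(c) = C1 - 2*exp(-2*c)


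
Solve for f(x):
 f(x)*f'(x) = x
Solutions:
 f(x) = -sqrt(C1 + x^2)
 f(x) = sqrt(C1 + x^2)


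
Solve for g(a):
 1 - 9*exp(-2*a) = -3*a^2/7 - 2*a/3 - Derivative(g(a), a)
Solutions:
 g(a) = C1 - a^3/7 - a^2/3 - a - 9*exp(-2*a)/2


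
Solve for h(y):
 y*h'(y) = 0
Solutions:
 h(y) = C1


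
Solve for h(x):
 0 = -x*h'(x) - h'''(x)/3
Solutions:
 h(x) = C1 + Integral(C2*airyai(-3^(1/3)*x) + C3*airybi(-3^(1/3)*x), x)


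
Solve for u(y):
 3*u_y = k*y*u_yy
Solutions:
 u(y) = C1 + y^(((re(k) + 3)*re(k) + im(k)^2)/(re(k)^2 + im(k)^2))*(C2*sin(3*log(y)*Abs(im(k))/(re(k)^2 + im(k)^2)) + C3*cos(3*log(y)*im(k)/(re(k)^2 + im(k)^2)))


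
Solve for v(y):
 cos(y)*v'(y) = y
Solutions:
 v(y) = C1 + Integral(y/cos(y), y)


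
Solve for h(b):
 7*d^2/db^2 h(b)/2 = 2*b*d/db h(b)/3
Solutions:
 h(b) = C1 + C2*erfi(sqrt(42)*b/21)


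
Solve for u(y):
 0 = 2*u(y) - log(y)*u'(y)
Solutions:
 u(y) = C1*exp(2*li(y))


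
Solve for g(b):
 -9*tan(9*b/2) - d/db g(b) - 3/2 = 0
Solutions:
 g(b) = C1 - 3*b/2 + 2*log(cos(9*b/2))


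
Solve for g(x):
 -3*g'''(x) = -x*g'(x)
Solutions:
 g(x) = C1 + Integral(C2*airyai(3^(2/3)*x/3) + C3*airybi(3^(2/3)*x/3), x)


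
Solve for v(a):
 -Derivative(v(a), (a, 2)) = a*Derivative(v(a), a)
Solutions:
 v(a) = C1 + C2*erf(sqrt(2)*a/2)


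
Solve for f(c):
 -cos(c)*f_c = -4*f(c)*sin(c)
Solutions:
 f(c) = C1/cos(c)^4


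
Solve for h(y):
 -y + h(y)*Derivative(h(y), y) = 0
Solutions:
 h(y) = -sqrt(C1 + y^2)
 h(y) = sqrt(C1 + y^2)


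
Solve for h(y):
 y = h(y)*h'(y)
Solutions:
 h(y) = -sqrt(C1 + y^2)
 h(y) = sqrt(C1 + y^2)


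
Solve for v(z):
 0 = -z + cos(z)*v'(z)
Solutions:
 v(z) = C1 + Integral(z/cos(z), z)


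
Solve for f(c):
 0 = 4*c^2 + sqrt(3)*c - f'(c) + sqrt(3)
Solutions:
 f(c) = C1 + 4*c^3/3 + sqrt(3)*c^2/2 + sqrt(3)*c


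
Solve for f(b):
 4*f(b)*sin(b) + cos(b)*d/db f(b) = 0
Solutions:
 f(b) = C1*cos(b)^4


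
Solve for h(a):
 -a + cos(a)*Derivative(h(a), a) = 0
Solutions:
 h(a) = C1 + Integral(a/cos(a), a)


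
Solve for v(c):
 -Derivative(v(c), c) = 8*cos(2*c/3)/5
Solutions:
 v(c) = C1 - 12*sin(2*c/3)/5


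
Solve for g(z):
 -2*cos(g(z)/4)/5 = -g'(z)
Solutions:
 -2*z/5 - 2*log(sin(g(z)/4) - 1) + 2*log(sin(g(z)/4) + 1) = C1


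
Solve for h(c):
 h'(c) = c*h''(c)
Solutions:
 h(c) = C1 + C2*c^2


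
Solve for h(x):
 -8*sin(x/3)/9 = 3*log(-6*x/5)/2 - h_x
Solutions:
 h(x) = C1 + 3*x*log(-x)/2 - 2*x*log(5) - 3*x/2 + x*log(30)/2 + x*log(6) - 8*cos(x/3)/3


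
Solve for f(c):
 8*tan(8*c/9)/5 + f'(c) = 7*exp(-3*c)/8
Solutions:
 f(c) = C1 - 9*log(tan(8*c/9)^2 + 1)/10 - 7*exp(-3*c)/24


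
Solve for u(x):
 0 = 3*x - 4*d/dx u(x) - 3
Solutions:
 u(x) = C1 + 3*x^2/8 - 3*x/4


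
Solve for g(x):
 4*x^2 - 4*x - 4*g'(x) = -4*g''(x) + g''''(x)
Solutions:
 g(x) = C1 + C2*exp(6^(1/3)*x*(2*6^(1/3)/(sqrt(33) + 9)^(1/3) + (sqrt(33) + 9)^(1/3))/6)*sin(2^(1/3)*3^(1/6)*x*(-3^(2/3)*(sqrt(33) + 9)^(1/3)/6 + 2^(1/3)/(sqrt(33) + 9)^(1/3))) + C3*exp(6^(1/3)*x*(2*6^(1/3)/(sqrt(33) + 9)^(1/3) + (sqrt(33) + 9)^(1/3))/6)*cos(2^(1/3)*3^(1/6)*x*(-3^(2/3)*(sqrt(33) + 9)^(1/3)/6 + 2^(1/3)/(sqrt(33) + 9)^(1/3))) + C4*exp(-6^(1/3)*x*(2*6^(1/3)/(sqrt(33) + 9)^(1/3) + (sqrt(33) + 9)^(1/3))/3) + x^3/3 + x^2/2 + x


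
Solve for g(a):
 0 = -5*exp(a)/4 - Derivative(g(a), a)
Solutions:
 g(a) = C1 - 5*exp(a)/4


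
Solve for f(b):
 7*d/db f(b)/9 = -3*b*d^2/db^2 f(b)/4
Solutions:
 f(b) = C1 + C2/b^(1/27)


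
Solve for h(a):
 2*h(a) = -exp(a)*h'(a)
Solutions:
 h(a) = C1*exp(2*exp(-a))


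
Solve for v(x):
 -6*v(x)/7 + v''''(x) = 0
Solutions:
 v(x) = C1*exp(-6^(1/4)*7^(3/4)*x/7) + C2*exp(6^(1/4)*7^(3/4)*x/7) + C3*sin(6^(1/4)*7^(3/4)*x/7) + C4*cos(6^(1/4)*7^(3/4)*x/7)


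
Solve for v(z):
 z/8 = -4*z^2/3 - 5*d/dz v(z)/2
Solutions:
 v(z) = C1 - 8*z^3/45 - z^2/40


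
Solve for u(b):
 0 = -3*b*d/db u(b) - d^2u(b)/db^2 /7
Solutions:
 u(b) = C1 + C2*erf(sqrt(42)*b/2)


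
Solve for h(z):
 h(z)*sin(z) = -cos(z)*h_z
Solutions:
 h(z) = C1*cos(z)


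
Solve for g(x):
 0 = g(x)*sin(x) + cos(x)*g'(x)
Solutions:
 g(x) = C1*cos(x)


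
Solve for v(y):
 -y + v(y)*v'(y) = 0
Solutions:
 v(y) = -sqrt(C1 + y^2)
 v(y) = sqrt(C1 + y^2)


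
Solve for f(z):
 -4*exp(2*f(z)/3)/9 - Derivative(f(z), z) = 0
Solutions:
 f(z) = 3*log(-sqrt(-1/(C1 - 4*z))) - 3*log(2) + 3*log(6)/2 + 3*log(3)
 f(z) = 3*log(-1/(C1 - 4*z))/2 - 3*log(2) + 3*log(6)/2 + 3*log(3)


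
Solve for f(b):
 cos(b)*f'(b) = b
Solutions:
 f(b) = C1 + Integral(b/cos(b), b)


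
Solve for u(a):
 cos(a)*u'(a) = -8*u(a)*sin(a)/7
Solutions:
 u(a) = C1*cos(a)^(8/7)


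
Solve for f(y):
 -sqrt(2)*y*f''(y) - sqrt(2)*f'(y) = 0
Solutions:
 f(y) = C1 + C2*log(y)


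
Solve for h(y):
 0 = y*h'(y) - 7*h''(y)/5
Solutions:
 h(y) = C1 + C2*erfi(sqrt(70)*y/14)


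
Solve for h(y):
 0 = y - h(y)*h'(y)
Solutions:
 h(y) = -sqrt(C1 + y^2)
 h(y) = sqrt(C1 + y^2)


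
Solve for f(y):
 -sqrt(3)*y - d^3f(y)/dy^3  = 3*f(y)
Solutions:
 f(y) = C3*exp(-3^(1/3)*y) - sqrt(3)*y/3 + (C1*sin(3^(5/6)*y/2) + C2*cos(3^(5/6)*y/2))*exp(3^(1/3)*y/2)


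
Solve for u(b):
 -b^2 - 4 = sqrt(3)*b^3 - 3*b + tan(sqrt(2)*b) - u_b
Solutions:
 u(b) = C1 + sqrt(3)*b^4/4 + b^3/3 - 3*b^2/2 + 4*b - sqrt(2)*log(cos(sqrt(2)*b))/2


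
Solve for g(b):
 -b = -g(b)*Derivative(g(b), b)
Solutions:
 g(b) = -sqrt(C1 + b^2)
 g(b) = sqrt(C1 + b^2)


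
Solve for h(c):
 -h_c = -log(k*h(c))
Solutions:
 li(k*h(c))/k = C1 + c


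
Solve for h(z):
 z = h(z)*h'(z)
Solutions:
 h(z) = -sqrt(C1 + z^2)
 h(z) = sqrt(C1 + z^2)


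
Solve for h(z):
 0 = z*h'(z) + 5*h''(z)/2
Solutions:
 h(z) = C1 + C2*erf(sqrt(5)*z/5)


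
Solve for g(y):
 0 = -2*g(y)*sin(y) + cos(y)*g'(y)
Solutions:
 g(y) = C1/cos(y)^2


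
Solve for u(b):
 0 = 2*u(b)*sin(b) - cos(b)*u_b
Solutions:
 u(b) = C1/cos(b)^2


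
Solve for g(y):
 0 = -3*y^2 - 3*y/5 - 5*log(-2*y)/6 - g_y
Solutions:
 g(y) = C1 - y^3 - 3*y^2/10 - 5*y*log(-y)/6 + 5*y*(1 - log(2))/6


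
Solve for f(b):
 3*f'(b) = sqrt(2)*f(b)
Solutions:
 f(b) = C1*exp(sqrt(2)*b/3)


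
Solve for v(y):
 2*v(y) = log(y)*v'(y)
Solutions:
 v(y) = C1*exp(2*li(y))


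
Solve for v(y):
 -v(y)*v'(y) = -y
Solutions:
 v(y) = -sqrt(C1 + y^2)
 v(y) = sqrt(C1 + y^2)


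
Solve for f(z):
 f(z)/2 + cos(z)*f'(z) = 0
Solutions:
 f(z) = C1*(sin(z) - 1)^(1/4)/(sin(z) + 1)^(1/4)


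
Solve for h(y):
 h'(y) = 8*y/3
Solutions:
 h(y) = C1 + 4*y^2/3


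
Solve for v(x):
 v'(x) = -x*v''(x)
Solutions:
 v(x) = C1 + C2*log(x)


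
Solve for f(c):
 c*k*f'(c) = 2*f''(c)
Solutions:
 f(c) = Piecewise((-sqrt(pi)*C1*erf(c*sqrt(-k)/2)/sqrt(-k) - C2, (k > 0) | (k < 0)), (-C1*c - C2, True))


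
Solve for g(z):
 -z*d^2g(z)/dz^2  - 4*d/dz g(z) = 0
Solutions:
 g(z) = C1 + C2/z^3


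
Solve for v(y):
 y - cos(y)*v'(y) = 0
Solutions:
 v(y) = C1 + Integral(y/cos(y), y)


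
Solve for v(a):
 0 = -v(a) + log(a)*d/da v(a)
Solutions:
 v(a) = C1*exp(li(a))


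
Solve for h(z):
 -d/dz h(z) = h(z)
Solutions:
 h(z) = C1*exp(-z)


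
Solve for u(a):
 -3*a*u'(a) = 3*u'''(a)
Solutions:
 u(a) = C1 + Integral(C2*airyai(-a) + C3*airybi(-a), a)


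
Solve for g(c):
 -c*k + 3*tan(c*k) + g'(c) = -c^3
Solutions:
 g(c) = C1 - c^4/4 + c^2*k/2 - 3*Piecewise((-log(cos(c*k))/k, Ne(k, 0)), (0, True))


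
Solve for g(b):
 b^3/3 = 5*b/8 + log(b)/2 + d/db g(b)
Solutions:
 g(b) = C1 + b^4/12 - 5*b^2/16 - b*log(b)/2 + b/2


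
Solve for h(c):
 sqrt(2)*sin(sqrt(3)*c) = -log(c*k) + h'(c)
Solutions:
 h(c) = C1 + c*log(c*k) - c - sqrt(6)*cos(sqrt(3)*c)/3


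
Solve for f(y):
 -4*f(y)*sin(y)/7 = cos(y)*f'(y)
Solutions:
 f(y) = C1*cos(y)^(4/7)


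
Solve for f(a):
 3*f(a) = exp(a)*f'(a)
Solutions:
 f(a) = C1*exp(-3*exp(-a))


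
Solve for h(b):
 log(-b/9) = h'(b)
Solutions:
 h(b) = C1 + b*log(-b) + b*(-2*log(3) - 1)


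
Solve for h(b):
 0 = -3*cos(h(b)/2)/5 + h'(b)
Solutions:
 -3*b/5 - log(sin(h(b)/2) - 1) + log(sin(h(b)/2) + 1) = C1


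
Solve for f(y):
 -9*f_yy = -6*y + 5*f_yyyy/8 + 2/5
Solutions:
 f(y) = C1 + C2*y + C3*sin(6*sqrt(10)*y/5) + C4*cos(6*sqrt(10)*y/5) + y^3/9 - y^2/45


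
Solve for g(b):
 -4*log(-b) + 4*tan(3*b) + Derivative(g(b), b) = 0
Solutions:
 g(b) = C1 + 4*b*log(-b) - 4*b + 4*log(cos(3*b))/3


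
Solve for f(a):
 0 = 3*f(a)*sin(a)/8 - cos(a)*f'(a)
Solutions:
 f(a) = C1/cos(a)^(3/8)


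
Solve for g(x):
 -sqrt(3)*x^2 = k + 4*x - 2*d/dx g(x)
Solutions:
 g(x) = C1 + k*x/2 + sqrt(3)*x^3/6 + x^2


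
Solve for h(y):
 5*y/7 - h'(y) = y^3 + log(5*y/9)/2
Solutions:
 h(y) = C1 - y^4/4 + 5*y^2/14 - y*log(y)/2 - y*log(5)/2 + y/2 + y*log(3)


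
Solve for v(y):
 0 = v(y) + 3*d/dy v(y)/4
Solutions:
 v(y) = C1*exp(-4*y/3)


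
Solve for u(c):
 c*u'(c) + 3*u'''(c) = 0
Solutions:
 u(c) = C1 + Integral(C2*airyai(-3^(2/3)*c/3) + C3*airybi(-3^(2/3)*c/3), c)


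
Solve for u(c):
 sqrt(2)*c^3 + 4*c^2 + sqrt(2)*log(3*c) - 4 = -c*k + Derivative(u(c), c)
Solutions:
 u(c) = C1 + sqrt(2)*c^4/4 + 4*c^3/3 + c^2*k/2 + sqrt(2)*c*log(c) - 4*c - sqrt(2)*c + sqrt(2)*c*log(3)


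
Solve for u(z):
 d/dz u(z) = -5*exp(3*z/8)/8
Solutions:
 u(z) = C1 - 5*exp(3*z/8)/3


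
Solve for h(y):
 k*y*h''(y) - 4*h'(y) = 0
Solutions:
 h(y) = C1 + y^(((re(k) + 4)*re(k) + im(k)^2)/(re(k)^2 + im(k)^2))*(C2*sin(4*log(y)*Abs(im(k))/(re(k)^2 + im(k)^2)) + C3*cos(4*log(y)*im(k)/(re(k)^2 + im(k)^2)))


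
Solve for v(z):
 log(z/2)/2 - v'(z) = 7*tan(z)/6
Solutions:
 v(z) = C1 + z*log(z)/2 - z/2 - z*log(2)/2 + 7*log(cos(z))/6


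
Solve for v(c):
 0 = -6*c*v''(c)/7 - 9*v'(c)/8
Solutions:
 v(c) = C1 + C2/c^(5/16)


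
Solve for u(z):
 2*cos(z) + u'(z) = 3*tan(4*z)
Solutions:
 u(z) = C1 - 3*log(cos(4*z))/4 - 2*sin(z)


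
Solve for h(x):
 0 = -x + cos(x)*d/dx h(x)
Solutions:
 h(x) = C1 + Integral(x/cos(x), x)


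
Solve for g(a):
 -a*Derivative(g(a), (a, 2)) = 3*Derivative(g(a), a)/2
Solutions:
 g(a) = C1 + C2/sqrt(a)


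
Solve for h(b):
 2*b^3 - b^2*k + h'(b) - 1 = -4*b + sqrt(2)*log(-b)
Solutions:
 h(b) = C1 - b^4/2 + b^3*k/3 - 2*b^2 + sqrt(2)*b*log(-b) + b*(1 - sqrt(2))


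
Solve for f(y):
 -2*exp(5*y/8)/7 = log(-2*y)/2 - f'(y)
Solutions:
 f(y) = C1 + y*log(-y)/2 + y*(-1 + log(2))/2 + 16*exp(5*y/8)/35


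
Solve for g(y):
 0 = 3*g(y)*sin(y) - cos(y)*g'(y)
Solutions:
 g(y) = C1/cos(y)^3


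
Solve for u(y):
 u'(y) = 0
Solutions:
 u(y) = C1


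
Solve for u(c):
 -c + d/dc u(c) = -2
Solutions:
 u(c) = C1 + c^2/2 - 2*c


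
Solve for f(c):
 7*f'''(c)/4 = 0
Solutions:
 f(c) = C1 + C2*c + C3*c^2


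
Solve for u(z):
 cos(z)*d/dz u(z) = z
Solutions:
 u(z) = C1 + Integral(z/cos(z), z)


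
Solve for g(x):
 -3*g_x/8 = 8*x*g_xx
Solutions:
 g(x) = C1 + C2*x^(61/64)


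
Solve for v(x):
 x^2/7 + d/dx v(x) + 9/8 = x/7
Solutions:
 v(x) = C1 - x^3/21 + x^2/14 - 9*x/8


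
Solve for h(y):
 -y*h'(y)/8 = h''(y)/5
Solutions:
 h(y) = C1 + C2*erf(sqrt(5)*y/4)


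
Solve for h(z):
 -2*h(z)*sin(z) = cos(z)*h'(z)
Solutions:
 h(z) = C1*cos(z)^2


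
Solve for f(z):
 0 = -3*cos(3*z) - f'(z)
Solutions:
 f(z) = C1 - sin(3*z)


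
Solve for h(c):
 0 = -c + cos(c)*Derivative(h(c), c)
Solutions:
 h(c) = C1 + Integral(c/cos(c), c)


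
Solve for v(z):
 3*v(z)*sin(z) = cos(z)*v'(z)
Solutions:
 v(z) = C1/cos(z)^3


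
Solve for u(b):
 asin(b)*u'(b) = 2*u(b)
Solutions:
 u(b) = C1*exp(2*Integral(1/asin(b), b))


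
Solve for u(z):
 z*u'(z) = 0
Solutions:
 u(z) = C1


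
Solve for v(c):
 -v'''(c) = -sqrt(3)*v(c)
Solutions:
 v(c) = C3*exp(3^(1/6)*c) + (C1*sin(3^(2/3)*c/2) + C2*cos(3^(2/3)*c/2))*exp(-3^(1/6)*c/2)


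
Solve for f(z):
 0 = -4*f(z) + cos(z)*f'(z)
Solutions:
 f(z) = C1*(sin(z)^2 + 2*sin(z) + 1)/(sin(z)^2 - 2*sin(z) + 1)


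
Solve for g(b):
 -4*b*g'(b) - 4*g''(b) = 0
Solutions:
 g(b) = C1 + C2*erf(sqrt(2)*b/2)


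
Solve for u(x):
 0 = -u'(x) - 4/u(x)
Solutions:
 u(x) = -sqrt(C1 - 8*x)
 u(x) = sqrt(C1 - 8*x)


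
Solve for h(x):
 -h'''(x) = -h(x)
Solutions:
 h(x) = C3*exp(x) + (C1*sin(sqrt(3)*x/2) + C2*cos(sqrt(3)*x/2))*exp(-x/2)


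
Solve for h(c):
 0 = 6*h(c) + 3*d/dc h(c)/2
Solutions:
 h(c) = C1*exp(-4*c)


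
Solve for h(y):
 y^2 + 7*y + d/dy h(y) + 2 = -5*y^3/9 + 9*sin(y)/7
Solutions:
 h(y) = C1 - 5*y^4/36 - y^3/3 - 7*y^2/2 - 2*y - 9*cos(y)/7


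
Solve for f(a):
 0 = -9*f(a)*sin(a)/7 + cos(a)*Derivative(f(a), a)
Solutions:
 f(a) = C1/cos(a)^(9/7)


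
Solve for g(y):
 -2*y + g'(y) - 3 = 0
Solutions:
 g(y) = C1 + y^2 + 3*y


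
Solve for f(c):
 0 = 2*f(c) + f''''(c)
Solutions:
 f(c) = (C1*sin(2^(3/4)*c/2) + C2*cos(2^(3/4)*c/2))*exp(-2^(3/4)*c/2) + (C3*sin(2^(3/4)*c/2) + C4*cos(2^(3/4)*c/2))*exp(2^(3/4)*c/2)


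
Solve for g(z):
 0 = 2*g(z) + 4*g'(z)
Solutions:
 g(z) = C1*exp(-z/2)


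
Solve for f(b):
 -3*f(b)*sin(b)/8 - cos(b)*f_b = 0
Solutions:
 f(b) = C1*cos(b)^(3/8)


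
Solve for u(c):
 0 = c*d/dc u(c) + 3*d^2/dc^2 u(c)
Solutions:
 u(c) = C1 + C2*erf(sqrt(6)*c/6)


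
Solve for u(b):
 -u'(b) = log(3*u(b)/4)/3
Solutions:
 -3*Integral(1/(-log(_y) - log(3) + 2*log(2)), (_y, u(b))) = C1 - b


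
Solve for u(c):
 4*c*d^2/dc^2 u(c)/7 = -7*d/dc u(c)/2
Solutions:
 u(c) = C1 + C2/c^(41/8)


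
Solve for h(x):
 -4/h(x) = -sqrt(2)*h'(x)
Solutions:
 h(x) = -sqrt(C1 + 4*sqrt(2)*x)
 h(x) = sqrt(C1 + 4*sqrt(2)*x)


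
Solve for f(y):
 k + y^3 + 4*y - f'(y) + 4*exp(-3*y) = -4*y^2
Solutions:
 f(y) = C1 + k*y + y^4/4 + 4*y^3/3 + 2*y^2 - 4*exp(-3*y)/3


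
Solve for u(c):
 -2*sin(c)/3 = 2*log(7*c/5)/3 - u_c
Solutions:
 u(c) = C1 + 2*c*log(c)/3 - 2*c*log(5)/3 - 2*c/3 + 2*c*log(7)/3 - 2*cos(c)/3


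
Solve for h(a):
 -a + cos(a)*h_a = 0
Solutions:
 h(a) = C1 + Integral(a/cos(a), a)


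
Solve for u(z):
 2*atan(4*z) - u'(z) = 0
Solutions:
 u(z) = C1 + 2*z*atan(4*z) - log(16*z^2 + 1)/4


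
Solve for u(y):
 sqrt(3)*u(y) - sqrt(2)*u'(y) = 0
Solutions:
 u(y) = C1*exp(sqrt(6)*y/2)


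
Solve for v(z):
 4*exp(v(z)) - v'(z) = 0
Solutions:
 v(z) = log(-1/(C1 + 4*z))


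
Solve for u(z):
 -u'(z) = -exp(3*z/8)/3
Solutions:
 u(z) = C1 + 8*exp(3*z/8)/9


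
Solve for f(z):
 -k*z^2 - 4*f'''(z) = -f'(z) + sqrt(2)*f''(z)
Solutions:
 f(z) = C1 + C2*exp(-sqrt(2)*z/2) + C3*exp(sqrt(2)*z/4) + k*z^3/3 + sqrt(2)*k*z^2 + 12*k*z


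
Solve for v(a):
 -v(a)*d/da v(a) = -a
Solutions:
 v(a) = -sqrt(C1 + a^2)
 v(a) = sqrt(C1 + a^2)


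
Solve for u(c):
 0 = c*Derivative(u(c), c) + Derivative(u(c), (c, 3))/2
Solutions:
 u(c) = C1 + Integral(C2*airyai(-2^(1/3)*c) + C3*airybi(-2^(1/3)*c), c)


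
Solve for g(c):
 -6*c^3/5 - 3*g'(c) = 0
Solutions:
 g(c) = C1 - c^4/10


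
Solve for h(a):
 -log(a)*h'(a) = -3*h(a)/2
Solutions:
 h(a) = C1*exp(3*li(a)/2)


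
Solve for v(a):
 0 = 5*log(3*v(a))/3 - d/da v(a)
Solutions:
 -3*Integral(1/(log(_y) + log(3)), (_y, v(a)))/5 = C1 - a


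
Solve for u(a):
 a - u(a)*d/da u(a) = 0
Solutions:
 u(a) = -sqrt(C1 + a^2)
 u(a) = sqrt(C1 + a^2)


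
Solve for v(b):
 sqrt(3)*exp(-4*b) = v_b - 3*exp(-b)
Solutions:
 v(b) = C1 - 3*exp(-b) - sqrt(3)*exp(-4*b)/4


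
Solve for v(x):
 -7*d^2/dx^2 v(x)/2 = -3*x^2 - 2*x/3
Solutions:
 v(x) = C1 + C2*x + x^4/14 + 2*x^3/63


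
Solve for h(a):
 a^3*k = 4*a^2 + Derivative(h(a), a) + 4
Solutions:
 h(a) = C1 + a^4*k/4 - 4*a^3/3 - 4*a


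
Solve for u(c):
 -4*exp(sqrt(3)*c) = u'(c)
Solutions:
 u(c) = C1 - 4*sqrt(3)*exp(sqrt(3)*c)/3


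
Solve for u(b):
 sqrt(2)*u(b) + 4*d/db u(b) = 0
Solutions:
 u(b) = C1*exp(-sqrt(2)*b/4)


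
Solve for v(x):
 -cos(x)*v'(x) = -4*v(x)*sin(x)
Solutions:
 v(x) = C1/cos(x)^4


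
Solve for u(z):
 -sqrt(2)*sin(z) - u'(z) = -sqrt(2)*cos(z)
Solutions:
 u(z) = C1 + 2*sin(z + pi/4)


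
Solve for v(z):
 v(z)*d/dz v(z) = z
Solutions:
 v(z) = -sqrt(C1 + z^2)
 v(z) = sqrt(C1 + z^2)


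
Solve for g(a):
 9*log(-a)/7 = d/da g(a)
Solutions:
 g(a) = C1 + 9*a*log(-a)/7 - 9*a/7


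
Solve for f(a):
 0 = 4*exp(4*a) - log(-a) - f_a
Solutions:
 f(a) = C1 - a*log(-a) + a + exp(4*a)


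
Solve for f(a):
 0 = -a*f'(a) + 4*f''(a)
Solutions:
 f(a) = C1 + C2*erfi(sqrt(2)*a/4)


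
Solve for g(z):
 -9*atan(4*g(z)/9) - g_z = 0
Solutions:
 Integral(1/atan(4*_y/9), (_y, g(z))) = C1 - 9*z


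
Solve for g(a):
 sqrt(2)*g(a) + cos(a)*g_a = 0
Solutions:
 g(a) = C1*(sin(a) - 1)^(sqrt(2)/2)/(sin(a) + 1)^(sqrt(2)/2)


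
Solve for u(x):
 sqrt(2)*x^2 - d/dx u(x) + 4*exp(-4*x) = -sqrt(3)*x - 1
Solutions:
 u(x) = C1 + sqrt(2)*x^3/3 + sqrt(3)*x^2/2 + x - exp(-4*x)


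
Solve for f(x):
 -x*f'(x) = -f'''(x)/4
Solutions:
 f(x) = C1 + Integral(C2*airyai(2^(2/3)*x) + C3*airybi(2^(2/3)*x), x)


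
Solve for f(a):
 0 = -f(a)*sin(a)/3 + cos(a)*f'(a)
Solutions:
 f(a) = C1/cos(a)^(1/3)


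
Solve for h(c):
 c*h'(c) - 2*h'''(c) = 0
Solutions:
 h(c) = C1 + Integral(C2*airyai(2^(2/3)*c/2) + C3*airybi(2^(2/3)*c/2), c)


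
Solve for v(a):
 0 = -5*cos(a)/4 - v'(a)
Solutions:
 v(a) = C1 - 5*sin(a)/4


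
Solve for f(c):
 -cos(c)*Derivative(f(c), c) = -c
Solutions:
 f(c) = C1 + Integral(c/cos(c), c)


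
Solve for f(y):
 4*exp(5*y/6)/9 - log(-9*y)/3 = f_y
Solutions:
 f(y) = C1 - y*log(-y)/3 + y*(1 - 2*log(3))/3 + 8*exp(5*y/6)/15


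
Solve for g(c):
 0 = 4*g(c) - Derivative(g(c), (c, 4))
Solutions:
 g(c) = C1*exp(-sqrt(2)*c) + C2*exp(sqrt(2)*c) + C3*sin(sqrt(2)*c) + C4*cos(sqrt(2)*c)


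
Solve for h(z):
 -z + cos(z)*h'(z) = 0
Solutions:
 h(z) = C1 + Integral(z/cos(z), z)


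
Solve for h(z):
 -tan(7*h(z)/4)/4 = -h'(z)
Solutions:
 h(z) = -4*asin(C1*exp(7*z/16))/7 + 4*pi/7
 h(z) = 4*asin(C1*exp(7*z/16))/7


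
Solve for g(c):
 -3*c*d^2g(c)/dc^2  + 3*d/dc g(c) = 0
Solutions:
 g(c) = C1 + C2*c^2


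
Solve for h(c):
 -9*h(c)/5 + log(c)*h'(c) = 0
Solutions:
 h(c) = C1*exp(9*li(c)/5)


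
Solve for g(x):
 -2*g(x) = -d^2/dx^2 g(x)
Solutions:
 g(x) = C1*exp(-sqrt(2)*x) + C2*exp(sqrt(2)*x)


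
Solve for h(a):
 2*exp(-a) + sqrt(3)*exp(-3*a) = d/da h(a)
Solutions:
 h(a) = C1 - 2*exp(-a) - sqrt(3)*exp(-3*a)/3


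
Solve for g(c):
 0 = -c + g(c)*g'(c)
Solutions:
 g(c) = -sqrt(C1 + c^2)
 g(c) = sqrt(C1 + c^2)


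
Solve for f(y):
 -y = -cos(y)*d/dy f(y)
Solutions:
 f(y) = C1 + Integral(y/cos(y), y)


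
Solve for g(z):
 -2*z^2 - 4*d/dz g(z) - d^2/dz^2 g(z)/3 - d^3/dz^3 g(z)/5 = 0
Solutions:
 g(z) = C1 - z^3/6 + z^2/24 + 31*z/720 + (C2*sin(sqrt(695)*z/6) + C3*cos(sqrt(695)*z/6))*exp(-5*z/6)


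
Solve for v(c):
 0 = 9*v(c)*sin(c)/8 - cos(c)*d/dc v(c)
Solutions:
 v(c) = C1/cos(c)^(9/8)


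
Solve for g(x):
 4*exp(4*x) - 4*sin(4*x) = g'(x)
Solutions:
 g(x) = C1 + exp(4*x) + cos(4*x)


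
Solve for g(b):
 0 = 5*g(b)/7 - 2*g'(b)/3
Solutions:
 g(b) = C1*exp(15*b/14)


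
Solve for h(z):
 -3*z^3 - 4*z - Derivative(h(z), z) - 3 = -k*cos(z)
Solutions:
 h(z) = C1 + k*sin(z) - 3*z^4/4 - 2*z^2 - 3*z


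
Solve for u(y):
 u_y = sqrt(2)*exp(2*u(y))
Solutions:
 u(y) = log(-sqrt(-1/(C1 + sqrt(2)*y))) - log(2)/2
 u(y) = log(-1/(C1 + sqrt(2)*y))/2 - log(2)/2


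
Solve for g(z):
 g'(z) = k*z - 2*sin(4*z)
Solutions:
 g(z) = C1 + k*z^2/2 + cos(4*z)/2


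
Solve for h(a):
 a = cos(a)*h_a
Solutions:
 h(a) = C1 + Integral(a/cos(a), a)


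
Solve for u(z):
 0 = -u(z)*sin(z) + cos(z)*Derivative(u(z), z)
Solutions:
 u(z) = C1/cos(z)


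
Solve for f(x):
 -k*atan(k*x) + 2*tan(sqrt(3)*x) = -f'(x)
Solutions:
 f(x) = C1 + k*Piecewise((x*atan(k*x) - log(k^2*x^2 + 1)/(2*k), Ne(k, 0)), (0, True)) + 2*sqrt(3)*log(cos(sqrt(3)*x))/3


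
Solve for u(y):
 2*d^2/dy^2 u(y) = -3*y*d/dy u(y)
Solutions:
 u(y) = C1 + C2*erf(sqrt(3)*y/2)


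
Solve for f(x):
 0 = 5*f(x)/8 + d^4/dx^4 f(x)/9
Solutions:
 f(x) = (C1*sin(2^(3/4)*sqrt(3)*5^(1/4)*x/4) + C2*cos(2^(3/4)*sqrt(3)*5^(1/4)*x/4))*exp(-2^(3/4)*sqrt(3)*5^(1/4)*x/4) + (C3*sin(2^(3/4)*sqrt(3)*5^(1/4)*x/4) + C4*cos(2^(3/4)*sqrt(3)*5^(1/4)*x/4))*exp(2^(3/4)*sqrt(3)*5^(1/4)*x/4)


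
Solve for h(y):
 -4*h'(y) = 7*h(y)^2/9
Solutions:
 h(y) = 36/(C1 + 7*y)


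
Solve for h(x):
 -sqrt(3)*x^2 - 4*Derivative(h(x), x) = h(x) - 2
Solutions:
 h(x) = C1*exp(-x/4) - sqrt(3)*x^2 + 8*sqrt(3)*x - 32*sqrt(3) + 2


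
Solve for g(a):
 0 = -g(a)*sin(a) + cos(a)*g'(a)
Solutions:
 g(a) = C1/cos(a)


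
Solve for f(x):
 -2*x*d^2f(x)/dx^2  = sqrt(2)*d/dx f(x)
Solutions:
 f(x) = C1 + C2*x^(1 - sqrt(2)/2)


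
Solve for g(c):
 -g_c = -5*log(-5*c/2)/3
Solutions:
 g(c) = C1 + 5*c*log(-c)/3 + 5*c*(-1 - log(2) + log(5))/3


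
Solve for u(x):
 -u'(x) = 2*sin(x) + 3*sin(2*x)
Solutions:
 u(x) = C1 - 3*sin(x)^2 + 2*cos(x)


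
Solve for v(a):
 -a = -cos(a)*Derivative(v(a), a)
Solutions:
 v(a) = C1 + Integral(a/cos(a), a)


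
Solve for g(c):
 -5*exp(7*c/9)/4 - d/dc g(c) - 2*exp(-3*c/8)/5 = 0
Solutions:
 g(c) = C1 - 45*exp(7*c/9)/28 + 16*exp(-3*c/8)/15


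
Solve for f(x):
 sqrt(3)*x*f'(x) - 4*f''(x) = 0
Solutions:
 f(x) = C1 + C2*erfi(sqrt(2)*3^(1/4)*x/4)


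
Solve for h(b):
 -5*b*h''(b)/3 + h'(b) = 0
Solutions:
 h(b) = C1 + C2*b^(8/5)


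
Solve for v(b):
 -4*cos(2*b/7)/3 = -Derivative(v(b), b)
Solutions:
 v(b) = C1 + 14*sin(2*b/7)/3


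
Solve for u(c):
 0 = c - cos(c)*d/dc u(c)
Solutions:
 u(c) = C1 + Integral(c/cos(c), c)


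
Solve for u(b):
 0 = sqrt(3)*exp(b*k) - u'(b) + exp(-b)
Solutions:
 u(b) = C1 - exp(-b) + sqrt(3)*exp(b*k)/k


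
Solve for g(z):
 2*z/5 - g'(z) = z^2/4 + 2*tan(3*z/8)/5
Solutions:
 g(z) = C1 - z^3/12 + z^2/5 + 16*log(cos(3*z/8))/15


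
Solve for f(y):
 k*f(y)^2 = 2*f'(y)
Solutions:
 f(y) = -2/(C1 + k*y)


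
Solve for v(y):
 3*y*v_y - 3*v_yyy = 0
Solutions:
 v(y) = C1 + Integral(C2*airyai(y) + C3*airybi(y), y)


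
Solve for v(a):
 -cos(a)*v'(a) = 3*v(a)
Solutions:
 v(a) = C1*(sin(a) - 1)^(3/2)/(sin(a) + 1)^(3/2)


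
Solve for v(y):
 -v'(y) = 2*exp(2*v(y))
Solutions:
 v(y) = log(-sqrt(-1/(C1 - 2*y))) - log(2)/2
 v(y) = log(-1/(C1 - 2*y))/2 - log(2)/2


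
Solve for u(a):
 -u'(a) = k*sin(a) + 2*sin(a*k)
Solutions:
 u(a) = C1 + k*cos(a) + 2*cos(a*k)/k


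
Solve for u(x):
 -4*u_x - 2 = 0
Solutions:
 u(x) = C1 - x/2


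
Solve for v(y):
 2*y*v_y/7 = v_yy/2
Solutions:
 v(y) = C1 + C2*erfi(sqrt(14)*y/7)


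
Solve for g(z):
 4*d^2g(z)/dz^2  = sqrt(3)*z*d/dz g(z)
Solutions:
 g(z) = C1 + C2*erfi(sqrt(2)*3^(1/4)*z/4)


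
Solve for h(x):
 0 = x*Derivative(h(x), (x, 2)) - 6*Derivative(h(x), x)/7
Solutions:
 h(x) = C1 + C2*x^(13/7)


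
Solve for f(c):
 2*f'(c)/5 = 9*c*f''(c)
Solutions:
 f(c) = C1 + C2*c^(47/45)


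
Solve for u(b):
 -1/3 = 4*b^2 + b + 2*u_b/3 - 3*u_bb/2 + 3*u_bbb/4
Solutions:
 u(b) = C1 + C2*exp(2*b/3) + C3*exp(4*b/3) - 2*b^3 - 57*b^2/4 - 409*b/8


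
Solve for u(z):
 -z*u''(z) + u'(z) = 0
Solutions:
 u(z) = C1 + C2*z^2


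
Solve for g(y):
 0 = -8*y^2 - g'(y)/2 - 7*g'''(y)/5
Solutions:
 g(y) = C1 + C2*sin(sqrt(70)*y/14) + C3*cos(sqrt(70)*y/14) - 16*y^3/3 + 448*y/5


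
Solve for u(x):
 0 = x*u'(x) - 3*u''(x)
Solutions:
 u(x) = C1 + C2*erfi(sqrt(6)*x/6)


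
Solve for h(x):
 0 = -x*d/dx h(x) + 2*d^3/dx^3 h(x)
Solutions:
 h(x) = C1 + Integral(C2*airyai(2^(2/3)*x/2) + C3*airybi(2^(2/3)*x/2), x)


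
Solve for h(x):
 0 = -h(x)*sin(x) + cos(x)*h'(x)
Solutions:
 h(x) = C1/cos(x)


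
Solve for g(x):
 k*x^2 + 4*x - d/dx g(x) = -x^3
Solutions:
 g(x) = C1 + k*x^3/3 + x^4/4 + 2*x^2


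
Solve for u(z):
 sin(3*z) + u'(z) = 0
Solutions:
 u(z) = C1 + cos(3*z)/3


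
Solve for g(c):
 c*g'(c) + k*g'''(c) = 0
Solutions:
 g(c) = C1 + Integral(C2*airyai(c*(-1/k)^(1/3)) + C3*airybi(c*(-1/k)^(1/3)), c)


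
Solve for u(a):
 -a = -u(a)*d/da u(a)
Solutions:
 u(a) = -sqrt(C1 + a^2)
 u(a) = sqrt(C1 + a^2)


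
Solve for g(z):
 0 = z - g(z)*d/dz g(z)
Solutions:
 g(z) = -sqrt(C1 + z^2)
 g(z) = sqrt(C1 + z^2)


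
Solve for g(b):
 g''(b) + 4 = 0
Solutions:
 g(b) = C1 + C2*b - 2*b^2


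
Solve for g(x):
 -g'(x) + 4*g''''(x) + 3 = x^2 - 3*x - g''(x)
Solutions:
 g(x) = C1 + C4*exp(x/2) - x^3/3 + x^2/2 + 4*x + (C2*sin(sqrt(7)*x/4) + C3*cos(sqrt(7)*x/4))*exp(-x/4)


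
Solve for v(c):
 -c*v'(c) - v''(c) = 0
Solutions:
 v(c) = C1 + C2*erf(sqrt(2)*c/2)


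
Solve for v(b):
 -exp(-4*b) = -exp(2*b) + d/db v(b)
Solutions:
 v(b) = C1 + exp(2*b)/2 + exp(-4*b)/4


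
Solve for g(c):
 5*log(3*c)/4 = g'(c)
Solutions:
 g(c) = C1 + 5*c*log(c)/4 - 5*c/4 + 5*c*log(3)/4


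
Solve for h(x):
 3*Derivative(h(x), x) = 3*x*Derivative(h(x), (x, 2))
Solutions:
 h(x) = C1 + C2*x^2


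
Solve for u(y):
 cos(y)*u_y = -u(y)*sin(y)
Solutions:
 u(y) = C1*cos(y)


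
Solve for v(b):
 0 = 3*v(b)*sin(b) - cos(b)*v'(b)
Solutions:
 v(b) = C1/cos(b)^3


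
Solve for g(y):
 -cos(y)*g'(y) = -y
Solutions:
 g(y) = C1 + Integral(y/cos(y), y)


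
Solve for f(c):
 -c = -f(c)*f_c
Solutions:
 f(c) = -sqrt(C1 + c^2)
 f(c) = sqrt(C1 + c^2)


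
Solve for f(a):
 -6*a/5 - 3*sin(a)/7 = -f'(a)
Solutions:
 f(a) = C1 + 3*a^2/5 - 3*cos(a)/7


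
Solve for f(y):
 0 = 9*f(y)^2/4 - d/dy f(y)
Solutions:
 f(y) = -4/(C1 + 9*y)


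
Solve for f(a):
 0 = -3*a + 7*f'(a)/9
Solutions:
 f(a) = C1 + 27*a^2/14


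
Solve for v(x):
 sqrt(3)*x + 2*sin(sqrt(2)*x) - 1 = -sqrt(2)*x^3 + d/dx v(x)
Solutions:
 v(x) = C1 + sqrt(2)*x^4/4 + sqrt(3)*x^2/2 - x - sqrt(2)*cos(sqrt(2)*x)


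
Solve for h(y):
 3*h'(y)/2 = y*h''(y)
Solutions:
 h(y) = C1 + C2*y^(5/2)


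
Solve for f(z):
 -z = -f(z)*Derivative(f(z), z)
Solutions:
 f(z) = -sqrt(C1 + z^2)
 f(z) = sqrt(C1 + z^2)


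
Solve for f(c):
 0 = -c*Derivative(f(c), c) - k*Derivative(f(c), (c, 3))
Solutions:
 f(c) = C1 + Integral(C2*airyai(c*(-1/k)^(1/3)) + C3*airybi(c*(-1/k)^(1/3)), c)


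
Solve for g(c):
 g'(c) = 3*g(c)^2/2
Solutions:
 g(c) = -2/(C1 + 3*c)


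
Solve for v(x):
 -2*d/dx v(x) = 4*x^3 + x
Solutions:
 v(x) = C1 - x^4/2 - x^2/4


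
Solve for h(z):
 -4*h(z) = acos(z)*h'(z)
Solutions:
 h(z) = C1*exp(-4*Integral(1/acos(z), z))


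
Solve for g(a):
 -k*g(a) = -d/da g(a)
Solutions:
 g(a) = C1*exp(a*k)


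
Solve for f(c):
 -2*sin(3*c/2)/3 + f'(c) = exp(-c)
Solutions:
 f(c) = C1 - 4*cos(3*c/2)/9 - exp(-c)


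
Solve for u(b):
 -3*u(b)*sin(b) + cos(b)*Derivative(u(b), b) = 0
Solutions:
 u(b) = C1/cos(b)^3


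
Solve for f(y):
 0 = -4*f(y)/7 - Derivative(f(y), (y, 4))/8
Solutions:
 f(y) = (C1*sin(14^(3/4)*y/7) + C2*cos(14^(3/4)*y/7))*exp(-14^(3/4)*y/7) + (C3*sin(14^(3/4)*y/7) + C4*cos(14^(3/4)*y/7))*exp(14^(3/4)*y/7)


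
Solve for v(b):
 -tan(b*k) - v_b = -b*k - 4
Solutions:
 v(b) = C1 + b^2*k/2 + 4*b - Piecewise((-log(cos(b*k))/k, Ne(k, 0)), (0, True))


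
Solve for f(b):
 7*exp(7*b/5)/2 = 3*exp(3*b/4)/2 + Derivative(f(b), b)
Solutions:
 f(b) = C1 + 5*exp(7*b/5)/2 - 2*exp(3*b/4)


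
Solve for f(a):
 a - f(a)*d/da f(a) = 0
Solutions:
 f(a) = -sqrt(C1 + a^2)
 f(a) = sqrt(C1 + a^2)


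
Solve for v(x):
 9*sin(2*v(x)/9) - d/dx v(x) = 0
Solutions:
 -9*x + 9*log(cos(2*v(x)/9) - 1)/4 - 9*log(cos(2*v(x)/9) + 1)/4 = C1


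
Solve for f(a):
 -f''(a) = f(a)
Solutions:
 f(a) = C1*sin(a) + C2*cos(a)


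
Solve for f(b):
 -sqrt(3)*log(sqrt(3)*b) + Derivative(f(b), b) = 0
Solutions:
 f(b) = C1 + sqrt(3)*b*log(b) - sqrt(3)*b + sqrt(3)*b*log(3)/2


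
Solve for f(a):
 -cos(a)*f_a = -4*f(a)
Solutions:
 f(a) = C1*(sin(a)^2 + 2*sin(a) + 1)/(sin(a)^2 - 2*sin(a) + 1)


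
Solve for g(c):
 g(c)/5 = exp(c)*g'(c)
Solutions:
 g(c) = C1*exp(-exp(-c)/5)


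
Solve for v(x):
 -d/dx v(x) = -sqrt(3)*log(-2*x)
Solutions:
 v(x) = C1 + sqrt(3)*x*log(-x) + sqrt(3)*x*(-1 + log(2))


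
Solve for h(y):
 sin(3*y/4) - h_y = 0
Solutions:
 h(y) = C1 - 4*cos(3*y/4)/3


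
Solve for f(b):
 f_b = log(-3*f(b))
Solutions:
 -Integral(1/(log(-_y) + log(3)), (_y, f(b))) = C1 - b


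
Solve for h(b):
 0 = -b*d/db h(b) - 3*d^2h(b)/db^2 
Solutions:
 h(b) = C1 + C2*erf(sqrt(6)*b/6)


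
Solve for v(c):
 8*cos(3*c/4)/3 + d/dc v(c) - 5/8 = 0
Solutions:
 v(c) = C1 + 5*c/8 - 32*sin(3*c/4)/9


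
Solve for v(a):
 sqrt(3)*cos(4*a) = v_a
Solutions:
 v(a) = C1 + sqrt(3)*sin(4*a)/4


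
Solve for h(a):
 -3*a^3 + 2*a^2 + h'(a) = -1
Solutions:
 h(a) = C1 + 3*a^4/4 - 2*a^3/3 - a


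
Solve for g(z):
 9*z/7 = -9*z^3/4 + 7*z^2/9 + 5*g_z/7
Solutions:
 g(z) = C1 + 63*z^4/80 - 49*z^3/135 + 9*z^2/10


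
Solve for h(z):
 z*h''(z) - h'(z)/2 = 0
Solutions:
 h(z) = C1 + C2*z^(3/2)


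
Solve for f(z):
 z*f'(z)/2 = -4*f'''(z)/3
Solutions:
 f(z) = C1 + Integral(C2*airyai(-3^(1/3)*z/2) + C3*airybi(-3^(1/3)*z/2), z)


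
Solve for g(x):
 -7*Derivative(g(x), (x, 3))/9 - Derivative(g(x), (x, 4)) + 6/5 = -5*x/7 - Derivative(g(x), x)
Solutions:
 g(x) = C1 + C2*exp(-x*(98*2^(1/3)/(81*sqrt(54933) + 18997)^(1/3) + 28 + 2^(2/3)*(81*sqrt(54933) + 18997)^(1/3))/108)*sin(2^(1/3)*sqrt(3)*x*(-2^(1/3)*(81*sqrt(54933) + 18997)^(1/3) + 98/(81*sqrt(54933) + 18997)^(1/3))/108) + C3*exp(-x*(98*2^(1/3)/(81*sqrt(54933) + 18997)^(1/3) + 28 + 2^(2/3)*(81*sqrt(54933) + 18997)^(1/3))/108)*cos(2^(1/3)*sqrt(3)*x*(-2^(1/3)*(81*sqrt(54933) + 18997)^(1/3) + 98/(81*sqrt(54933) + 18997)^(1/3))/108) + C4*exp(x*(-14 + 98*2^(1/3)/(81*sqrt(54933) + 18997)^(1/3) + 2^(2/3)*(81*sqrt(54933) + 18997)^(1/3))/54) - 5*x^2/14 - 6*x/5


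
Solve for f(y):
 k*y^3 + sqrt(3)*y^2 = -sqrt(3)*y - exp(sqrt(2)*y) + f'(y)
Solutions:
 f(y) = C1 + k*y^4/4 + sqrt(3)*y^3/3 + sqrt(3)*y^2/2 + sqrt(2)*exp(sqrt(2)*y)/2


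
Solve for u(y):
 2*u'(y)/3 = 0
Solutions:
 u(y) = C1


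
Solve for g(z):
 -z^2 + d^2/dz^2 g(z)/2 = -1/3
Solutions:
 g(z) = C1 + C2*z + z^4/6 - z^2/3


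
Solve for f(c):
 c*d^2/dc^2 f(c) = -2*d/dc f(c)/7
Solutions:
 f(c) = C1 + C2*c^(5/7)
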